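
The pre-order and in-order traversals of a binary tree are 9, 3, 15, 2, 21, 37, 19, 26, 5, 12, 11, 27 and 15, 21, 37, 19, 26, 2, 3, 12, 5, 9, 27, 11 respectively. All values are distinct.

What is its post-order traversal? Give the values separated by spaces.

26 19 37 21 2 15 12 5 3 27 11 9

The first element of pre-order is the root; it splits in-order into left and right subtrees.
Root 9: left subtree has 9 nodes {15, 21, 37, 19, 26, 2, 3, 12, 5}, right has 2 {27, 11}.
  Root 3: left subtree has 6 nodes {15, 21, 37, 19, 26, 2}, right has 2 {12, 5}.
    Root 15: left subtree has 0 nodes { }, right has 5 {21, 37, 19, 26, 2}.
      Root 2: left subtree has 4 nodes {21, 37, 19, 26}, right has 0 { }.
        Root 21: left subtree has 0 nodes { }, right has 3 {37, 19, 26}.
          Root 37: left subtree has 0 nodes { }, right has 2 {19, 26}.
            Root 19: left subtree has 0 nodes { }, right has 1 {26}.
    Root 5: left subtree has 1 node {12}, right has 0 { }.
  Root 11: left subtree has 1 node {27}, right has 0 { }.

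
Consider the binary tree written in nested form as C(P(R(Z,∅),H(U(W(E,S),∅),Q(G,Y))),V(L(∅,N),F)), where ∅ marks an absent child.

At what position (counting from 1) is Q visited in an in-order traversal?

In-order visits the left subtree, then the node, then the right subtree.
At C: go left to P.
  At P: go left to R.
    At R: go left to Z.
      Z is a leaf — visit Z.
    Visit R.
    At R: no right child.
  Visit P.
  At P: go right to H.
    At H: go left to U.
      At U: go left to W.
        At W: go left to E.
          E is a leaf — visit E.
        Visit W.
        At W: go right to S.
          S is a leaf — visit S.
      Visit U.
      At U: no right child.
    Visit H.
    At H: go right to Q.
      At Q: go left to G.
        G is a leaf — visit G.
      Visit Q.
      At Q: go right to Y.
        Y is a leaf — visit Y.
Visit C.
At C: go right to V.
  At V: go left to L.
    At L: no left child.
    Visit L.
    At L: go right to N.
      N is a leaf — visit N.
  Visit V.
  At V: go right to F.
    F is a leaf — visit F.
Full in-order sequence: Z, R, P, E, W, S, U, H, G, Q, Y, C, L, N, V, F.

10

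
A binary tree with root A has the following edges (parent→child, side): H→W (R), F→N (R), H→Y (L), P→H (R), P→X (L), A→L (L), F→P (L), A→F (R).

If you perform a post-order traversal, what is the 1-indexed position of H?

Post-order visits the left subtree, then the right subtree, then the node.
At A: go left to L.
  L is a leaf — visit L.
At A: go right to F.
  At F: go left to P.
    At P: go left to X.
      X is a leaf — visit X.
    At P: go right to H.
      At H: go left to Y.
        Y is a leaf — visit Y.
      At H: go right to W.
        W is a leaf — visit W.
      Visit H.
    Visit P.
  At F: go right to N.
    N is a leaf — visit N.
  Visit F.
Visit A.
Full post-order sequence: L, X, Y, W, H, P, N, F, A.

5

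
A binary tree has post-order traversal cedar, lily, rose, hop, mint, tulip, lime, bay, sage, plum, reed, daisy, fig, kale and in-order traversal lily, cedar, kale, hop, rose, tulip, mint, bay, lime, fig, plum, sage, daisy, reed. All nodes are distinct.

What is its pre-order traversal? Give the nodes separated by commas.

The last element of post-order is the root; it splits in-order into left and right subtrees.
Root kale: left subtree has 2 nodes {lily, cedar}, right has 11 {hop, rose, tulip, mint, bay, lime, fig, plum, sage, daisy, reed}.
  Root lily: left subtree has 0 nodes { }, right has 1 {cedar}.
  Root fig: left subtree has 6 nodes {hop, rose, tulip, mint, bay, lime}, right has 4 {plum, sage, daisy, reed}.
    Root bay: left subtree has 4 nodes {hop, rose, tulip, mint}, right has 1 {lime}.
      Root tulip: left subtree has 2 nodes {hop, rose}, right has 1 {mint}.
        Root hop: left subtree has 0 nodes { }, right has 1 {rose}.
    Root daisy: left subtree has 2 nodes {plum, sage}, right has 1 {reed}.
      Root plum: left subtree has 0 nodes { }, right has 1 {sage}.

kale, lily, cedar, fig, bay, tulip, hop, rose, mint, lime, daisy, plum, sage, reed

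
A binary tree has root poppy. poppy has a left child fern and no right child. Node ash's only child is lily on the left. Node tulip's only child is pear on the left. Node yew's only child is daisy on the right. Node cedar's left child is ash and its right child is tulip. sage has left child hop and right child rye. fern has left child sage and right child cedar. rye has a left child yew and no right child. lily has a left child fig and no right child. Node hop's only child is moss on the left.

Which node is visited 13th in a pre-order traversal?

tulip

Pre-order visits the node, then its left subtree, then its right subtree.
Visit poppy.
At poppy: go left to fern.
  Visit fern.
  At fern: go left to sage.
    Visit sage.
    At sage: go left to hop.
      Visit hop.
      At hop: go left to moss.
        moss is a leaf — visit moss.
      At hop: no right child.
    At sage: go right to rye.
      Visit rye.
      At rye: go left to yew.
        Visit yew.
        At yew: no left child.
        At yew: go right to daisy.
          daisy is a leaf — visit daisy.
      At rye: no right child.
  At fern: go right to cedar.
    Visit cedar.
    At cedar: go left to ash.
      Visit ash.
      At ash: go left to lily.
        Visit lily.
        At lily: go left to fig.
          fig is a leaf — visit fig.
        At lily: no right child.
      At ash: no right child.
    At cedar: go right to tulip.
      Visit tulip.
      At tulip: go left to pear.
        pear is a leaf — visit pear.
      At tulip: no right child.
At poppy: no right child.
Full pre-order sequence: poppy, fern, sage, hop, moss, rye, yew, daisy, cedar, ash, lily, fig, tulip, pear.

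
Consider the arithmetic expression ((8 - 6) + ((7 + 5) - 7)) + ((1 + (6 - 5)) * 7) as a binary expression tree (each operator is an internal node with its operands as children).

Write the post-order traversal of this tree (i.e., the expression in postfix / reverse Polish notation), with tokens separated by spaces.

8 6 - 7 5 + 7 - + 1 6 5 - + 7 * +

Post-order on an expression tree gives postfix notation: for each operator, emit left operand, right operand, then the operator.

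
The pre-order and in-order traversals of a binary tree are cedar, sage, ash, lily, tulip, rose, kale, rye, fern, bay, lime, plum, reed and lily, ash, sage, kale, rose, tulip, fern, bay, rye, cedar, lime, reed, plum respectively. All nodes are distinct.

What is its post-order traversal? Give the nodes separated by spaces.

The first element of pre-order is the root; it splits in-order into left and right subtrees.
Root cedar: left subtree has 9 nodes {lily, ash, sage, kale, rose, tulip, fern, bay, rye}, right has 3 {lime, reed, plum}.
  Root sage: left subtree has 2 nodes {lily, ash}, right has 6 {kale, rose, tulip, fern, bay, rye}.
    Root ash: left subtree has 1 node {lily}, right has 0 { }.
    Root tulip: left subtree has 2 nodes {kale, rose}, right has 3 {fern, bay, rye}.
      Root rose: left subtree has 1 node {kale}, right has 0 { }.
      Root rye: left subtree has 2 nodes {fern, bay}, right has 0 { }.
        Root fern: left subtree has 0 nodes { }, right has 1 {bay}.
  Root lime: left subtree has 0 nodes { }, right has 2 {reed, plum}.
    Root plum: left subtree has 1 node {reed}, right has 0 { }.

lily ash kale rose bay fern rye tulip sage reed plum lime cedar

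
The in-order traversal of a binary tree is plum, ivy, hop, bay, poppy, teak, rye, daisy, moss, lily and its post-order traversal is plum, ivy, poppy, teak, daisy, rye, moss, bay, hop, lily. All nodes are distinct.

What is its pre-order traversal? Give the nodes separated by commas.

lily, hop, ivy, plum, bay, moss, rye, teak, poppy, daisy

The last element of post-order is the root; it splits in-order into left and right subtrees.
Root lily: left subtree has 9 nodes {plum, ivy, hop, bay, poppy, teak, rye, daisy, moss}, right has 0 { }.
  Root hop: left subtree has 2 nodes {plum, ivy}, right has 6 {bay, poppy, teak, rye, daisy, moss}.
    Root ivy: left subtree has 1 node {plum}, right has 0 { }.
    Root bay: left subtree has 0 nodes { }, right has 5 {poppy, teak, rye, daisy, moss}.
      Root moss: left subtree has 4 nodes {poppy, teak, rye, daisy}, right has 0 { }.
        Root rye: left subtree has 2 nodes {poppy, teak}, right has 1 {daisy}.
          Root teak: left subtree has 1 node {poppy}, right has 0 { }.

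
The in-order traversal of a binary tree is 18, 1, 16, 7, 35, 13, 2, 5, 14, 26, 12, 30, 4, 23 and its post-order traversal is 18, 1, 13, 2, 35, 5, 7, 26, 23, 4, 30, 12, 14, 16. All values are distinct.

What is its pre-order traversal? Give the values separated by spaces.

The last element of post-order is the root; it splits in-order into left and right subtrees.
Root 16: left subtree has 2 nodes {18, 1}, right has 11 {7, 35, 13, 2, 5, 14, 26, 12, 30, 4, 23}.
  Root 1: left subtree has 1 node {18}, right has 0 { }.
  Root 14: left subtree has 5 nodes {7, 35, 13, 2, 5}, right has 5 {26, 12, 30, 4, 23}.
    Root 7: left subtree has 0 nodes { }, right has 4 {35, 13, 2, 5}.
      Root 5: left subtree has 3 nodes {35, 13, 2}, right has 0 { }.
        Root 35: left subtree has 0 nodes { }, right has 2 {13, 2}.
          Root 2: left subtree has 1 node {13}, right has 0 { }.
    Root 12: left subtree has 1 node {26}, right has 3 {30, 4, 23}.
      Root 30: left subtree has 0 nodes { }, right has 2 {4, 23}.
        Root 4: left subtree has 0 nodes { }, right has 1 {23}.

16 1 18 14 7 5 35 2 13 12 26 30 4 23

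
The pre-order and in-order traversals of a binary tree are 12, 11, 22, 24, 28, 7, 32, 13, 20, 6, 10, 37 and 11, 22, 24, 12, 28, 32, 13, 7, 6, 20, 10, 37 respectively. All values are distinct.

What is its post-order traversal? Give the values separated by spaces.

24 22 11 13 32 6 37 10 20 7 28 12

The first element of pre-order is the root; it splits in-order into left and right subtrees.
Root 12: left subtree has 3 nodes {11, 22, 24}, right has 8 {28, 32, 13, 7, 6, 20, 10, 37}.
  Root 11: left subtree has 0 nodes { }, right has 2 {22, 24}.
    Root 22: left subtree has 0 nodes { }, right has 1 {24}.
  Root 28: left subtree has 0 nodes { }, right has 7 {32, 13, 7, 6, 20, 10, 37}.
    Root 7: left subtree has 2 nodes {32, 13}, right has 4 {6, 20, 10, 37}.
      Root 32: left subtree has 0 nodes { }, right has 1 {13}.
      Root 20: left subtree has 1 node {6}, right has 2 {10, 37}.
        Root 10: left subtree has 0 nodes { }, right has 1 {37}.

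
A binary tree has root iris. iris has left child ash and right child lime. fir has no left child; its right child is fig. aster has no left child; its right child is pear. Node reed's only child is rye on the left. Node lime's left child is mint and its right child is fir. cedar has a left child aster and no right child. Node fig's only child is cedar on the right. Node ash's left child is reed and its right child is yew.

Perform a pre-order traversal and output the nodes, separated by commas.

Pre-order visits the node, then its left subtree, then its right subtree.
Visit iris.
At iris: go left to ash.
  Visit ash.
  At ash: go left to reed.
    Visit reed.
    At reed: go left to rye.
      rye is a leaf — visit rye.
    At reed: no right child.
  At ash: go right to yew.
    yew is a leaf — visit yew.
At iris: go right to lime.
  Visit lime.
  At lime: go left to mint.
    mint is a leaf — visit mint.
  At lime: go right to fir.
    Visit fir.
    At fir: no left child.
    At fir: go right to fig.
      Visit fig.
      At fig: no left child.
      At fig: go right to cedar.
        Visit cedar.
        At cedar: go left to aster.
          Visit aster.
          At aster: no left child.
          At aster: go right to pear.
            pear is a leaf — visit pear.
        At cedar: no right child.

iris, ash, reed, rye, yew, lime, mint, fir, fig, cedar, aster, pear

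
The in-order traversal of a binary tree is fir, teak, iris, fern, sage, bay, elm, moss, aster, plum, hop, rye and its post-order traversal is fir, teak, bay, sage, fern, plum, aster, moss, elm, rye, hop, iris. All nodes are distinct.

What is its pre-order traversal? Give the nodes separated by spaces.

The last element of post-order is the root; it splits in-order into left and right subtrees.
Root iris: left subtree has 2 nodes {fir, teak}, right has 9 {fern, sage, bay, elm, moss, aster, plum, hop, rye}.
  Root teak: left subtree has 1 node {fir}, right has 0 { }.
  Root hop: left subtree has 7 nodes {fern, sage, bay, elm, moss, aster, plum}, right has 1 {rye}.
    Root elm: left subtree has 3 nodes {fern, sage, bay}, right has 3 {moss, aster, plum}.
      Root fern: left subtree has 0 nodes { }, right has 2 {sage, bay}.
        Root sage: left subtree has 0 nodes { }, right has 1 {bay}.
      Root moss: left subtree has 0 nodes { }, right has 2 {aster, plum}.
        Root aster: left subtree has 0 nodes { }, right has 1 {plum}.

iris teak fir hop elm fern sage bay moss aster plum rye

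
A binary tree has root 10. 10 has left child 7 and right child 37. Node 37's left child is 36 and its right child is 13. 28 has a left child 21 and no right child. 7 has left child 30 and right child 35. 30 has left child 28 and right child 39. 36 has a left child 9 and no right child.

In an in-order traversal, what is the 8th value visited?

9

In-order visits the left subtree, then the node, then the right subtree.
At 10: go left to 7.
  At 7: go left to 30.
    At 30: go left to 28.
      At 28: go left to 21.
        21 is a leaf — visit 21.
      Visit 28.
      At 28: no right child.
    Visit 30.
    At 30: go right to 39.
      39 is a leaf — visit 39.
  Visit 7.
  At 7: go right to 35.
    35 is a leaf — visit 35.
Visit 10.
At 10: go right to 37.
  At 37: go left to 36.
    At 36: go left to 9.
      9 is a leaf — visit 9.
    Visit 36.
    At 36: no right child.
  Visit 37.
  At 37: go right to 13.
    13 is a leaf — visit 13.
Full in-order sequence: 21, 28, 30, 39, 7, 35, 10, 9, 36, 37, 13.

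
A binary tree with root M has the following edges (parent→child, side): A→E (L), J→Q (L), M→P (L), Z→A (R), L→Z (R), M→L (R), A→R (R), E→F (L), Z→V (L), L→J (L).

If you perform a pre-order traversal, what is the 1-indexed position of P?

Pre-order visits the node, then its left subtree, then its right subtree.
Visit M.
At M: go left to P.
  P is a leaf — visit P.
At M: go right to L.
  Visit L.
  At L: go left to J.
    Visit J.
    At J: go left to Q.
      Q is a leaf — visit Q.
    At J: no right child.
  At L: go right to Z.
    Visit Z.
    At Z: go left to V.
      V is a leaf — visit V.
    At Z: go right to A.
      Visit A.
      At A: go left to E.
        Visit E.
        At E: go left to F.
          F is a leaf — visit F.
        At E: no right child.
      At A: go right to R.
        R is a leaf — visit R.
Full pre-order sequence: M, P, L, J, Q, Z, V, A, E, F, R.

2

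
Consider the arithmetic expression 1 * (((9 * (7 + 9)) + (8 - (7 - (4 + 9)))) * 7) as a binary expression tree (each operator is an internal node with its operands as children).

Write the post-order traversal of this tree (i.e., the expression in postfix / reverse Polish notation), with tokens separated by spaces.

Post-order on an expression tree gives postfix notation: for each operator, emit left operand, right operand, then the operator.

1 9 7 9 + * 8 7 4 9 + - - + 7 * *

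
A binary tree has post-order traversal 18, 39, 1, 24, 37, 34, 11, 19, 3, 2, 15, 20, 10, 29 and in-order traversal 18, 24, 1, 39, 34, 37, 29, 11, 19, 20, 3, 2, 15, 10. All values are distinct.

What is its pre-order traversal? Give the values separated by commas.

29, 34, 24, 18, 1, 39, 37, 10, 20, 19, 11, 15, 2, 3

The last element of post-order is the root; it splits in-order into left and right subtrees.
Root 29: left subtree has 6 nodes {18, 24, 1, 39, 34, 37}, right has 7 {11, 19, 20, 3, 2, 15, 10}.
  Root 34: left subtree has 4 nodes {18, 24, 1, 39}, right has 1 {37}.
    Root 24: left subtree has 1 node {18}, right has 2 {1, 39}.
      Root 1: left subtree has 0 nodes { }, right has 1 {39}.
  Root 10: left subtree has 6 nodes {11, 19, 20, 3, 2, 15}, right has 0 { }.
    Root 20: left subtree has 2 nodes {11, 19}, right has 3 {3, 2, 15}.
      Root 19: left subtree has 1 node {11}, right has 0 { }.
      Root 15: left subtree has 2 nodes {3, 2}, right has 0 { }.
        Root 2: left subtree has 1 node {3}, right has 0 { }.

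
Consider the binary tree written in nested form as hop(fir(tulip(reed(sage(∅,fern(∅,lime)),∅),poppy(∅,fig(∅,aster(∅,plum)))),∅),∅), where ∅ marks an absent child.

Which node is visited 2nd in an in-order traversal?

In-order visits the left subtree, then the node, then the right subtree.
At hop: go left to fir.
  At fir: go left to tulip.
    At tulip: go left to reed.
      At reed: go left to sage.
        At sage: no left child.
        Visit sage.
        At sage: go right to fern.
          At fern: no left child.
          Visit fern.
          At fern: go right to lime.
            lime is a leaf — visit lime.
      Visit reed.
      At reed: no right child.
    Visit tulip.
    At tulip: go right to poppy.
      At poppy: no left child.
      Visit poppy.
      At poppy: go right to fig.
        At fig: no left child.
        Visit fig.
        At fig: go right to aster.
          At aster: no left child.
          Visit aster.
          At aster: go right to plum.
            plum is a leaf — visit plum.
  Visit fir.
  At fir: no right child.
Visit hop.
At hop: no right child.
Full in-order sequence: sage, fern, lime, reed, tulip, poppy, fig, aster, plum, fir, hop.

fern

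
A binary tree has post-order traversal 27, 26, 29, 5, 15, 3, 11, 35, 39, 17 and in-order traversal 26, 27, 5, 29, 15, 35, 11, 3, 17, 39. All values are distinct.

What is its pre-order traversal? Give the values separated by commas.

17, 35, 15, 5, 26, 27, 29, 11, 3, 39

The last element of post-order is the root; it splits in-order into left and right subtrees.
Root 17: left subtree has 8 nodes {26, 27, 5, 29, 15, 35, 11, 3}, right has 1 {39}.
  Root 35: left subtree has 5 nodes {26, 27, 5, 29, 15}, right has 2 {11, 3}.
    Root 15: left subtree has 4 nodes {26, 27, 5, 29}, right has 0 { }.
      Root 5: left subtree has 2 nodes {26, 27}, right has 1 {29}.
        Root 26: left subtree has 0 nodes { }, right has 1 {27}.
    Root 11: left subtree has 0 nodes { }, right has 1 {3}.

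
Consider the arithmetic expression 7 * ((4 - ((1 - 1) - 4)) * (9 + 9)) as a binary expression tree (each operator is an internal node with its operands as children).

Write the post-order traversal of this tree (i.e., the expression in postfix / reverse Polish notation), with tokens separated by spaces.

Post-order on an expression tree gives postfix notation: for each operator, emit left operand, right operand, then the operator.

7 4 1 1 - 4 - - 9 9 + * *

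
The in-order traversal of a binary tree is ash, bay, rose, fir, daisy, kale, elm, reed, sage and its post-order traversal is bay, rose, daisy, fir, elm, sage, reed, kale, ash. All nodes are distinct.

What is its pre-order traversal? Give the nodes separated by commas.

ash, kale, fir, rose, bay, daisy, reed, elm, sage

The last element of post-order is the root; it splits in-order into left and right subtrees.
Root ash: left subtree has 0 nodes { }, right has 8 {bay, rose, fir, daisy, kale, elm, reed, sage}.
  Root kale: left subtree has 4 nodes {bay, rose, fir, daisy}, right has 3 {elm, reed, sage}.
    Root fir: left subtree has 2 nodes {bay, rose}, right has 1 {daisy}.
      Root rose: left subtree has 1 node {bay}, right has 0 { }.
    Root reed: left subtree has 1 node {elm}, right has 1 {sage}.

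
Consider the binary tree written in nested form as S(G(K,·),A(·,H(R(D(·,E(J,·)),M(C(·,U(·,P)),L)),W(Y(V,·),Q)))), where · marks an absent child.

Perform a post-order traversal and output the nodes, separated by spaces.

K G J E D P U C L M R V Y Q W H A S

Post-order visits the left subtree, then the right subtree, then the node.
At S: go left to G.
  At G: go left to K.
    K is a leaf — visit K.
  At G: no right child.
  Visit G.
At S: go right to A.
  At A: no left child.
  At A: go right to H.
    At H: go left to R.
      At R: go left to D.
        At D: no left child.
        At D: go right to E.
          At E: go left to J.
            J is a leaf — visit J.
          At E: no right child.
          Visit E.
        Visit D.
      At R: go right to M.
        At M: go left to C.
          At C: no left child.
          At C: go right to U.
            At U: no left child.
            At U: go right to P.
              P is a leaf — visit P.
            Visit U.
          Visit C.
        At M: go right to L.
          L is a leaf — visit L.
        Visit M.
      Visit R.
    At H: go right to W.
      At W: go left to Y.
        At Y: go left to V.
          V is a leaf — visit V.
        At Y: no right child.
        Visit Y.
      At W: go right to Q.
        Q is a leaf — visit Q.
      Visit W.
    Visit H.
  Visit A.
Visit S.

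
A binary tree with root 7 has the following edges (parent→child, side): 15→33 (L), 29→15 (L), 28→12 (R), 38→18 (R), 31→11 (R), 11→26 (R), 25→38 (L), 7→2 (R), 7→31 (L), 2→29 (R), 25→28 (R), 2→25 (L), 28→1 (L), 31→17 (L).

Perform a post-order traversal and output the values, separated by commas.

Post-order visits the left subtree, then the right subtree, then the node.
At 7: go left to 31.
  At 31: go left to 17.
    17 is a leaf — visit 17.
  At 31: go right to 11.
    At 11: no left child.
    At 11: go right to 26.
      26 is a leaf — visit 26.
    Visit 11.
  Visit 31.
At 7: go right to 2.
  At 2: go left to 25.
    At 25: go left to 38.
      At 38: no left child.
      At 38: go right to 18.
        18 is a leaf — visit 18.
      Visit 38.
    At 25: go right to 28.
      At 28: go left to 1.
        1 is a leaf — visit 1.
      At 28: go right to 12.
        12 is a leaf — visit 12.
      Visit 28.
    Visit 25.
  At 2: go right to 29.
    At 29: go left to 15.
      At 15: go left to 33.
        33 is a leaf — visit 33.
      At 15: no right child.
      Visit 15.
    At 29: no right child.
    Visit 29.
  Visit 2.
Visit 7.

17, 26, 11, 31, 18, 38, 1, 12, 28, 25, 33, 15, 29, 2, 7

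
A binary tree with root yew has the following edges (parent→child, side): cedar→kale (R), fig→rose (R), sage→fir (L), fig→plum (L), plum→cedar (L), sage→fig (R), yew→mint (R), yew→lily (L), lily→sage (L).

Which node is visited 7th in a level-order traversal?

Level-order visits nodes level by level from the root, left to right within each level.
Level 0: yew
Level 1: lily, mint
Level 2: sage
Level 3: fir, fig
Level 4: plum, rose
Level 5: cedar
Level 6: kale
Full level-order sequence: yew, lily, mint, sage, fir, fig, plum, rose, cedar, kale.

plum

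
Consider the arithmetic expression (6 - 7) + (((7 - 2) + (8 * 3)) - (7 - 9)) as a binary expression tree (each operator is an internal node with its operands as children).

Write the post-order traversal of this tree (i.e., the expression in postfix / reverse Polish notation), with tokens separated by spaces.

6 7 - 7 2 - 8 3 * + 7 9 - - +

Post-order on an expression tree gives postfix notation: for each operator, emit left operand, right operand, then the operator.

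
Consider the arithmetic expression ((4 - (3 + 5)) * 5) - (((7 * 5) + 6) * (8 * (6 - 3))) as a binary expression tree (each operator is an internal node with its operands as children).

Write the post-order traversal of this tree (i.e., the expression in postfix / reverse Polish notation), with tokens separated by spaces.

4 3 5 + - 5 * 7 5 * 6 + 8 6 3 - * * -

Post-order on an expression tree gives postfix notation: for each operator, emit left operand, right operand, then the operator.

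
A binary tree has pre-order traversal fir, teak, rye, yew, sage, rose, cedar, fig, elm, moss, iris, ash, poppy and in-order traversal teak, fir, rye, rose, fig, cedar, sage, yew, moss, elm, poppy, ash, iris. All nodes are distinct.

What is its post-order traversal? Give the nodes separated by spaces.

The first element of pre-order is the root; it splits in-order into left and right subtrees.
Root fir: left subtree has 1 node {teak}, right has 11 {rye, rose, fig, cedar, sage, yew, moss, elm, poppy, ash, iris}.
  Root rye: left subtree has 0 nodes { }, right has 10 {rose, fig, cedar, sage, yew, moss, elm, poppy, ash, iris}.
    Root yew: left subtree has 4 nodes {rose, fig, cedar, sage}, right has 5 {moss, elm, poppy, ash, iris}.
      Root sage: left subtree has 3 nodes {rose, fig, cedar}, right has 0 { }.
        Root rose: left subtree has 0 nodes { }, right has 2 {fig, cedar}.
          Root cedar: left subtree has 1 node {fig}, right has 0 { }.
      Root elm: left subtree has 1 node {moss}, right has 3 {poppy, ash, iris}.
        Root iris: left subtree has 2 nodes {poppy, ash}, right has 0 { }.
          Root ash: left subtree has 1 node {poppy}, right has 0 { }.

teak fig cedar rose sage moss poppy ash iris elm yew rye fir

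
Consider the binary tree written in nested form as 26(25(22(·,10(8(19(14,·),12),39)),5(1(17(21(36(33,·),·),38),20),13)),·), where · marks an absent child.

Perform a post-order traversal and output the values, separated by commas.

14, 19, 12, 8, 39, 10, 22, 33, 36, 21, 38, 17, 20, 1, 13, 5, 25, 26

Post-order visits the left subtree, then the right subtree, then the node.
At 26: go left to 25.
  At 25: go left to 22.
    At 22: no left child.
    At 22: go right to 10.
      At 10: go left to 8.
        At 8: go left to 19.
          At 19: go left to 14.
            14 is a leaf — visit 14.
          At 19: no right child.
          Visit 19.
        At 8: go right to 12.
          12 is a leaf — visit 12.
        Visit 8.
      At 10: go right to 39.
        39 is a leaf — visit 39.
      Visit 10.
    Visit 22.
  At 25: go right to 5.
    At 5: go left to 1.
      At 1: go left to 17.
        At 17: go left to 21.
          At 21: go left to 36.
            At 36: go left to 33.
              33 is a leaf — visit 33.
            At 36: no right child.
            Visit 36.
          At 21: no right child.
          Visit 21.
        At 17: go right to 38.
          38 is a leaf — visit 38.
        Visit 17.
      At 1: go right to 20.
        20 is a leaf — visit 20.
      Visit 1.
    At 5: go right to 13.
      13 is a leaf — visit 13.
    Visit 5.
  Visit 25.
At 26: no right child.
Visit 26.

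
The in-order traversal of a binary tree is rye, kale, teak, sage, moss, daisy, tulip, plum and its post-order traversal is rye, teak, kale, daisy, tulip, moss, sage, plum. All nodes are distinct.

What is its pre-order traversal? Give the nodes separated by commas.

The last element of post-order is the root; it splits in-order into left and right subtrees.
Root plum: left subtree has 7 nodes {rye, kale, teak, sage, moss, daisy, tulip}, right has 0 { }.
  Root sage: left subtree has 3 nodes {rye, kale, teak}, right has 3 {moss, daisy, tulip}.
    Root kale: left subtree has 1 node {rye}, right has 1 {teak}.
    Root moss: left subtree has 0 nodes { }, right has 2 {daisy, tulip}.
      Root tulip: left subtree has 1 node {daisy}, right has 0 { }.

plum, sage, kale, rye, teak, moss, tulip, daisy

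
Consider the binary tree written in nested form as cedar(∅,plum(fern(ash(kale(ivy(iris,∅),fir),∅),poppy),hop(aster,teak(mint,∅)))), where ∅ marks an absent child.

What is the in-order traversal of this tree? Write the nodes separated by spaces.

cedar iris ivy kale fir ash fern poppy plum aster hop mint teak

In-order visits the left subtree, then the node, then the right subtree.
At cedar: no left child.
Visit cedar.
At cedar: go right to plum.
  At plum: go left to fern.
    At fern: go left to ash.
      At ash: go left to kale.
        At kale: go left to ivy.
          At ivy: go left to iris.
            iris is a leaf — visit iris.
          Visit ivy.
          At ivy: no right child.
        Visit kale.
        At kale: go right to fir.
          fir is a leaf — visit fir.
      Visit ash.
      At ash: no right child.
    Visit fern.
    At fern: go right to poppy.
      poppy is a leaf — visit poppy.
  Visit plum.
  At plum: go right to hop.
    At hop: go left to aster.
      aster is a leaf — visit aster.
    Visit hop.
    At hop: go right to teak.
      At teak: go left to mint.
        mint is a leaf — visit mint.
      Visit teak.
      At teak: no right child.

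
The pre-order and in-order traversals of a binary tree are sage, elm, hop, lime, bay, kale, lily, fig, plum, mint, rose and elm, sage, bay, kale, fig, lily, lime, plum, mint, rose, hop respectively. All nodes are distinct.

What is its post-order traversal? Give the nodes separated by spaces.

The first element of pre-order is the root; it splits in-order into left and right subtrees.
Root sage: left subtree has 1 node {elm}, right has 9 {bay, kale, fig, lily, lime, plum, mint, rose, hop}.
  Root hop: left subtree has 8 nodes {bay, kale, fig, lily, lime, plum, mint, rose}, right has 0 { }.
    Root lime: left subtree has 4 nodes {bay, kale, fig, lily}, right has 3 {plum, mint, rose}.
      Root bay: left subtree has 0 nodes { }, right has 3 {kale, fig, lily}.
        Root kale: left subtree has 0 nodes { }, right has 2 {fig, lily}.
          Root lily: left subtree has 1 node {fig}, right has 0 { }.
      Root plum: left subtree has 0 nodes { }, right has 2 {mint, rose}.
        Root mint: left subtree has 0 nodes { }, right has 1 {rose}.

elm fig lily kale bay rose mint plum lime hop sage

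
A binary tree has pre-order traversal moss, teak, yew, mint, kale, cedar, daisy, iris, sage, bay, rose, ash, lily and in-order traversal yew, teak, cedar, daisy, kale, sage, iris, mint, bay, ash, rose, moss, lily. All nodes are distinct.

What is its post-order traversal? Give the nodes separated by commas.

yew, daisy, cedar, sage, iris, kale, ash, rose, bay, mint, teak, lily, moss

The first element of pre-order is the root; it splits in-order into left and right subtrees.
Root moss: left subtree has 11 nodes {yew, teak, cedar, daisy, kale, sage, iris, mint, bay, ash, rose}, right has 1 {lily}.
  Root teak: left subtree has 1 node {yew}, right has 9 {cedar, daisy, kale, sage, iris, mint, bay, ash, rose}.
    Root mint: left subtree has 5 nodes {cedar, daisy, kale, sage, iris}, right has 3 {bay, ash, rose}.
      Root kale: left subtree has 2 nodes {cedar, daisy}, right has 2 {sage, iris}.
        Root cedar: left subtree has 0 nodes { }, right has 1 {daisy}.
        Root iris: left subtree has 1 node {sage}, right has 0 { }.
      Root bay: left subtree has 0 nodes { }, right has 2 {ash, rose}.
        Root rose: left subtree has 1 node {ash}, right has 0 { }.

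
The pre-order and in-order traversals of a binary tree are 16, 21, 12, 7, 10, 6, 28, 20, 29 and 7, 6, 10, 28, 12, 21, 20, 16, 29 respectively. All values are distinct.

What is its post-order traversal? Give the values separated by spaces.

The first element of pre-order is the root; it splits in-order into left and right subtrees.
Root 16: left subtree has 7 nodes {7, 6, 10, 28, 12, 21, 20}, right has 1 {29}.
  Root 21: left subtree has 5 nodes {7, 6, 10, 28, 12}, right has 1 {20}.
    Root 12: left subtree has 4 nodes {7, 6, 10, 28}, right has 0 { }.
      Root 7: left subtree has 0 nodes { }, right has 3 {6, 10, 28}.
        Root 10: left subtree has 1 node {6}, right has 1 {28}.

6 28 10 7 12 20 21 29 16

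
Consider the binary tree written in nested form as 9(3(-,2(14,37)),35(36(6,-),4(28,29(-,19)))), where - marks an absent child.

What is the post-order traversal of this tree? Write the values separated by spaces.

Post-order visits the left subtree, then the right subtree, then the node.
At 9: go left to 3.
  At 3: no left child.
  At 3: go right to 2.
    At 2: go left to 14.
      14 is a leaf — visit 14.
    At 2: go right to 37.
      37 is a leaf — visit 37.
    Visit 2.
  Visit 3.
At 9: go right to 35.
  At 35: go left to 36.
    At 36: go left to 6.
      6 is a leaf — visit 6.
    At 36: no right child.
    Visit 36.
  At 35: go right to 4.
    At 4: go left to 28.
      28 is a leaf — visit 28.
    At 4: go right to 29.
      At 29: no left child.
      At 29: go right to 19.
        19 is a leaf — visit 19.
      Visit 29.
    Visit 4.
  Visit 35.
Visit 9.

14 37 2 3 6 36 28 19 29 4 35 9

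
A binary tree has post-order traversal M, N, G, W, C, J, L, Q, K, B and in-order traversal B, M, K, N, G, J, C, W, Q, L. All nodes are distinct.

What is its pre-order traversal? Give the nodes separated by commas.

The last element of post-order is the root; it splits in-order into left and right subtrees.
Root B: left subtree has 0 nodes { }, right has 9 {M, K, N, G, J, C, W, Q, L}.
  Root K: left subtree has 1 node {M}, right has 7 {N, G, J, C, W, Q, L}.
    Root Q: left subtree has 5 nodes {N, G, J, C, W}, right has 1 {L}.
      Root J: left subtree has 2 nodes {N, G}, right has 2 {C, W}.
        Root G: left subtree has 1 node {N}, right has 0 { }.
        Root C: left subtree has 0 nodes { }, right has 1 {W}.

B, K, M, Q, J, G, N, C, W, L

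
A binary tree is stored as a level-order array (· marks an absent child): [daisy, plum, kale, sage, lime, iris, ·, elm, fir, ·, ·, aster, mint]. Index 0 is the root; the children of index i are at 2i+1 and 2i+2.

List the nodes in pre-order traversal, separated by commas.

daisy, plum, sage, elm, fir, lime, kale, iris, aster, mint

Pre-order visits the node, then its left subtree, then its right subtree.
Visit daisy.
At daisy: go left to plum.
  Visit plum.
  At plum: go left to sage.
    Visit sage.
    At sage: go left to elm.
      elm is a leaf — visit elm.
    At sage: go right to fir.
      fir is a leaf — visit fir.
  At plum: go right to lime.
    lime is a leaf — visit lime.
At daisy: go right to kale.
  Visit kale.
  At kale: go left to iris.
    Visit iris.
    At iris: go left to aster.
      aster is a leaf — visit aster.
    At iris: go right to mint.
      mint is a leaf — visit mint.
  At kale: no right child.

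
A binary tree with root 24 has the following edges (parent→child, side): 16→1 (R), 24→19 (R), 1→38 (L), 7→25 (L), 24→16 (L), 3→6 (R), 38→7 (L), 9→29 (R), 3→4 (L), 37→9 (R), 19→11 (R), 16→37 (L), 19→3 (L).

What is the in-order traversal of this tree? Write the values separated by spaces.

In-order visits the left subtree, then the node, then the right subtree.
At 24: go left to 16.
  At 16: go left to 37.
    At 37: no left child.
    Visit 37.
    At 37: go right to 9.
      At 9: no left child.
      Visit 9.
      At 9: go right to 29.
        29 is a leaf — visit 29.
  Visit 16.
  At 16: go right to 1.
    At 1: go left to 38.
      At 38: go left to 7.
        At 7: go left to 25.
          25 is a leaf — visit 25.
        Visit 7.
        At 7: no right child.
      Visit 38.
      At 38: no right child.
    Visit 1.
    At 1: no right child.
Visit 24.
At 24: go right to 19.
  At 19: go left to 3.
    At 3: go left to 4.
      4 is a leaf — visit 4.
    Visit 3.
    At 3: go right to 6.
      6 is a leaf — visit 6.
  Visit 19.
  At 19: go right to 11.
    11 is a leaf — visit 11.

37 9 29 16 25 7 38 1 24 4 3 6 19 11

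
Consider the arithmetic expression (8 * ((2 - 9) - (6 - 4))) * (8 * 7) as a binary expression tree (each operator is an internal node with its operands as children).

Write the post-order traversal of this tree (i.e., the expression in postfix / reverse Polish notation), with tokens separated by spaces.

8 2 9 - 6 4 - - * 8 7 * *

Post-order on an expression tree gives postfix notation: for each operator, emit left operand, right operand, then the operator.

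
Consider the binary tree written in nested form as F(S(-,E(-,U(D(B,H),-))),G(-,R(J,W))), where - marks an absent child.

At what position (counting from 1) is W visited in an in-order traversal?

In-order visits the left subtree, then the node, then the right subtree.
At F: go left to S.
  At S: no left child.
  Visit S.
  At S: go right to E.
    At E: no left child.
    Visit E.
    At E: go right to U.
      At U: go left to D.
        At D: go left to B.
          B is a leaf — visit B.
        Visit D.
        At D: go right to H.
          H is a leaf — visit H.
      Visit U.
      At U: no right child.
Visit F.
At F: go right to G.
  At G: no left child.
  Visit G.
  At G: go right to R.
    At R: go left to J.
      J is a leaf — visit J.
    Visit R.
    At R: go right to W.
      W is a leaf — visit W.
Full in-order sequence: S, E, B, D, H, U, F, G, J, R, W.

11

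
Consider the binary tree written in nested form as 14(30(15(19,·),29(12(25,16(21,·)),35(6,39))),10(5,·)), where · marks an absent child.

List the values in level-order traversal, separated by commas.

Level-order visits nodes level by level from the root, left to right within each level.
Level 0: 14
Level 1: 30, 10
Level 2: 15, 29, 5
Level 3: 19, 12, 35
Level 4: 25, 16, 6, 39
Level 5: 21

14, 30, 10, 15, 29, 5, 19, 12, 35, 25, 16, 6, 39, 21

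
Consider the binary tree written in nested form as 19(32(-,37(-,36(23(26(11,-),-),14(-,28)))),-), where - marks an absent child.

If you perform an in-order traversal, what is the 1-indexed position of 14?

In-order visits the left subtree, then the node, then the right subtree.
At 19: go left to 32.
  At 32: no left child.
  Visit 32.
  At 32: go right to 37.
    At 37: no left child.
    Visit 37.
    At 37: go right to 36.
      At 36: go left to 23.
        At 23: go left to 26.
          At 26: go left to 11.
            11 is a leaf — visit 11.
          Visit 26.
          At 26: no right child.
        Visit 23.
        At 23: no right child.
      Visit 36.
      At 36: go right to 14.
        At 14: no left child.
        Visit 14.
        At 14: go right to 28.
          28 is a leaf — visit 28.
Visit 19.
At 19: no right child.
Full in-order sequence: 32, 37, 11, 26, 23, 36, 14, 28, 19.

7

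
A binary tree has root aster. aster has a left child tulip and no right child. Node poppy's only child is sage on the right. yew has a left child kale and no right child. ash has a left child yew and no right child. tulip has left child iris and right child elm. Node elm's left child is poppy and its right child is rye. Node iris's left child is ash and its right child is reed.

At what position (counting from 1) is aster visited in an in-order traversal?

11

In-order visits the left subtree, then the node, then the right subtree.
At aster: go left to tulip.
  At tulip: go left to iris.
    At iris: go left to ash.
      At ash: go left to yew.
        At yew: go left to kale.
          kale is a leaf — visit kale.
        Visit yew.
        At yew: no right child.
      Visit ash.
      At ash: no right child.
    Visit iris.
    At iris: go right to reed.
      reed is a leaf — visit reed.
  Visit tulip.
  At tulip: go right to elm.
    At elm: go left to poppy.
      At poppy: no left child.
      Visit poppy.
      At poppy: go right to sage.
        sage is a leaf — visit sage.
    Visit elm.
    At elm: go right to rye.
      rye is a leaf — visit rye.
Visit aster.
At aster: no right child.
Full in-order sequence: kale, yew, ash, iris, reed, tulip, poppy, sage, elm, rye, aster.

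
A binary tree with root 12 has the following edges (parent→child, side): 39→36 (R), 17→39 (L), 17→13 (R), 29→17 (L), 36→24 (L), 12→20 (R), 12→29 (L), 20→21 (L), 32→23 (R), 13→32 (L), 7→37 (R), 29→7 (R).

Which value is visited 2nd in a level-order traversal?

29

Level-order visits nodes level by level from the root, left to right within each level.
Level 0: 12
Level 1: 29, 20
Level 2: 17, 7, 21
Level 3: 39, 13, 37
Level 4: 36, 32
Level 5: 24, 23
Full level-order sequence: 12, 29, 20, 17, 7, 21, 39, 13, 37, 36, 32, 24, 23.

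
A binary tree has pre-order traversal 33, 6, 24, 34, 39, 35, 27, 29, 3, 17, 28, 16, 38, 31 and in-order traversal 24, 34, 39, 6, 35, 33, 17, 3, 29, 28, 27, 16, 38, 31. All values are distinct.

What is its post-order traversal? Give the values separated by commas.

39, 34, 24, 35, 6, 17, 3, 28, 29, 31, 38, 16, 27, 33

The first element of pre-order is the root; it splits in-order into left and right subtrees.
Root 33: left subtree has 5 nodes {24, 34, 39, 6, 35}, right has 8 {17, 3, 29, 28, 27, 16, 38, 31}.
  Root 6: left subtree has 3 nodes {24, 34, 39}, right has 1 {35}.
    Root 24: left subtree has 0 nodes { }, right has 2 {34, 39}.
      Root 34: left subtree has 0 nodes { }, right has 1 {39}.
  Root 27: left subtree has 4 nodes {17, 3, 29, 28}, right has 3 {16, 38, 31}.
    Root 29: left subtree has 2 nodes {17, 3}, right has 1 {28}.
      Root 3: left subtree has 1 node {17}, right has 0 { }.
    Root 16: left subtree has 0 nodes { }, right has 2 {38, 31}.
      Root 38: left subtree has 0 nodes { }, right has 1 {31}.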